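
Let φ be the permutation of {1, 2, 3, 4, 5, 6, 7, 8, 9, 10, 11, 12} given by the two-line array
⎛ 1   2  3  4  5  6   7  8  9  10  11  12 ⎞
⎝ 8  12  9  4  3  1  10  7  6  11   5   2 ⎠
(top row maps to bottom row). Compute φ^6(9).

11

Tracing 9 → 6 → … returns to 9 after 9 steps, so 9 lies in a 9-cycle (1 8 7 10 11 5 3 9 6).
Advancing 6 steps from 9: 9 → 6 → 1 → 8 → 7 → 10 → 11.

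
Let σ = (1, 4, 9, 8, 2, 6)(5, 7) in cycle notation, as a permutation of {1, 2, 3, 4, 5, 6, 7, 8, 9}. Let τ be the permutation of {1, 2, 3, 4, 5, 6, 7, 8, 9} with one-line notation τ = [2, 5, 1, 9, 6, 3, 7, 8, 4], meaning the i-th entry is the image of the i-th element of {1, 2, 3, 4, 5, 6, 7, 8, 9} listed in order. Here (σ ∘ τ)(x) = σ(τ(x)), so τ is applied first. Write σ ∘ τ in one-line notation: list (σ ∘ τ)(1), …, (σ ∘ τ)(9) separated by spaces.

6 7 4 8 1 3 5 2 9

Chase each element through τ then σ: 1 → 2 → 6; 2 → 5 → 7; 3 → 1 → 4; 4 → 9 → 8; 5 → 6 → 1; 6 → 3 → 3; 7 → 7 → 5; 8 → 8 → 2; 9 → 4 → 9.
Collecting the images, σ ∘ τ = [6 7 4 8 1 3 5 2 9].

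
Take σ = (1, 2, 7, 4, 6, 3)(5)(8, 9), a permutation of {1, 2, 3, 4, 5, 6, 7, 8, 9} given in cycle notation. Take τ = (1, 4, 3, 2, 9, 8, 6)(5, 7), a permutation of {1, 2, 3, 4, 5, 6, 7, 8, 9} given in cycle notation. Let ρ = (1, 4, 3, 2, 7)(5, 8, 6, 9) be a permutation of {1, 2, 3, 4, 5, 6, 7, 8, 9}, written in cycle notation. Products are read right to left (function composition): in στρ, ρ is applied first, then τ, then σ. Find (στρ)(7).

Chase 7: ρ(7) = 1; τ(1) = 4; σ(4) = 6. Hence (στρ)(7) = 6.

6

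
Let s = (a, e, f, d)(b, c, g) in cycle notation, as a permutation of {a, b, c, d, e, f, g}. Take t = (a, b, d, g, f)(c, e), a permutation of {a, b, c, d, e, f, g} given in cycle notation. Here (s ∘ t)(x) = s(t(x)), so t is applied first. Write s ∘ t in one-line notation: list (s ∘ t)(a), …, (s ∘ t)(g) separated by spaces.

c a f b g e d

(s ∘ t)(x) = s(t(x)). Computing each image: s(t(a)) = s(b) = c, s(t(b)) = s(d) = a, s(t(c)) = s(e) = f, s(t(d)) = s(g) = b, s(t(e)) = s(c) = g, s(t(f)) = s(a) = e, s(t(g)) = s(f) = d.
Hence s ∘ t = [c a f b g e d].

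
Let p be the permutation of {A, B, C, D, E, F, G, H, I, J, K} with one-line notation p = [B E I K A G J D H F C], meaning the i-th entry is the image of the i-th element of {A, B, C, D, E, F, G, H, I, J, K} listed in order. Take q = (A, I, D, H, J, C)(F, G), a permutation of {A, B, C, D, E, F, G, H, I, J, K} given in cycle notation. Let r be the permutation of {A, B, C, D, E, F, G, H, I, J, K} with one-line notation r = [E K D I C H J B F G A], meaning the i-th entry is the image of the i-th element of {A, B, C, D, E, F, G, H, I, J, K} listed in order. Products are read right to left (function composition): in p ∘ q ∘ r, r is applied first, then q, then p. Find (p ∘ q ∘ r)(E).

B

(p ∘ q ∘ r)(E) = p(q(r(E))). r(E) = C, then q(C) = A, then p(A) = B, so the result is B.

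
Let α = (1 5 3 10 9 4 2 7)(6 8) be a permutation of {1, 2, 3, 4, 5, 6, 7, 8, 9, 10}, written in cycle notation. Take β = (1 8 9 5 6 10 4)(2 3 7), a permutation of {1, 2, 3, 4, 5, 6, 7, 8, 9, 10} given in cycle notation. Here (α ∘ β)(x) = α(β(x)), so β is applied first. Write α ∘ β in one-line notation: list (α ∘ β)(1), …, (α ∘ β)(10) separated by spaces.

6 10 1 5 8 9 7 4 3 2

For each element, apply β then α: 1 → 8 → 6; 2 → 3 → 10; 3 → 7 → 1; 4 → 1 → 5; 5 → 6 → 8; 6 → 10 → 9; 7 → 2 → 7; 8 → 9 → 4; 9 → 5 → 3; 10 → 4 → 2.
Collecting the images, α ∘ β = [6 10 1 5 8 9 7 4 3 2].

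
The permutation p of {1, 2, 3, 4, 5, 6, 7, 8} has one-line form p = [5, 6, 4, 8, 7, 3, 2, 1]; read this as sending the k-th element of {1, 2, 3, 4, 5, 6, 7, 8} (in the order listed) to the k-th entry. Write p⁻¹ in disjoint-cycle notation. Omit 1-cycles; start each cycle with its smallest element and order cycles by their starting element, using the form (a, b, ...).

First write p in disjoint cycles: (1, 5, 7, 2, 6, 3, 4, 8).
The inverse reverses every cycle; in canonical form, p⁻¹ = (1, 8, 4, 3, 6, 2, 7, 5).

(1, 8, 4, 3, 6, 2, 7, 5)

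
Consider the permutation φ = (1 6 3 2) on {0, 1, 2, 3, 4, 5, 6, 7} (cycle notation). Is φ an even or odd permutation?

odd

The cycle lengths are 4, 1, 1, 1, 1.
A cycle is odd iff its length is even; φ has 1 even-length cycle, so sgn(φ) = (−1)^1 and φ is odd.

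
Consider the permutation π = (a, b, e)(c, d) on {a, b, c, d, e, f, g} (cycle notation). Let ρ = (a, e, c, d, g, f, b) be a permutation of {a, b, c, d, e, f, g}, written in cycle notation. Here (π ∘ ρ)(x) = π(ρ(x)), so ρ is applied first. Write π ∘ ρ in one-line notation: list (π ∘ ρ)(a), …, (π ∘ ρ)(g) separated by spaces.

(π ∘ ρ)(x) = π(ρ(x)). Computing each image: π(ρ(a)) = π(e) = a, π(ρ(b)) = π(a) = b, π(ρ(c)) = π(d) = c, π(ρ(d)) = π(g) = g, π(ρ(e)) = π(c) = d, π(ρ(f)) = π(b) = e, π(ρ(g)) = π(f) = f.
Hence π ∘ ρ = [a b c g d e f].

a b c g d e f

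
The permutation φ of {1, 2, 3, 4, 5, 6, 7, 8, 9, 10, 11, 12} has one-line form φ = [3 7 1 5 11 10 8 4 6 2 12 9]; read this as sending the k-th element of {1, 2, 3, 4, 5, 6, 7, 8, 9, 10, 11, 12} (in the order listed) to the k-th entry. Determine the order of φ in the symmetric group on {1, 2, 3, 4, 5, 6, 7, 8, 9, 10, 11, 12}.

10

Writing φ as disjoint cycles, the cycle lengths are 10, 2.
The order is lcm(10, 2) = 10.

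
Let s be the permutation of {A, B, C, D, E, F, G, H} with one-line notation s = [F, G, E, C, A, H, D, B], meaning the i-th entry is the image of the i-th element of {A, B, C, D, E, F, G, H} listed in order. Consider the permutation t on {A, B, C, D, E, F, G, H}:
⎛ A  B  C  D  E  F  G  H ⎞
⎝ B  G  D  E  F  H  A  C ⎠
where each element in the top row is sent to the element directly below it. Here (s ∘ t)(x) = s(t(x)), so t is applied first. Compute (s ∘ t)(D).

A

t(D) = E, then s(E) = A; composing gives (s ∘ t)(D) = A.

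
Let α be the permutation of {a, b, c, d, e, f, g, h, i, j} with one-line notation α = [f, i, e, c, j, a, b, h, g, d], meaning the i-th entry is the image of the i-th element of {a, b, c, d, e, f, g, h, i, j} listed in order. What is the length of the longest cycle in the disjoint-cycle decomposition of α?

4

Decomposing into disjoint cycles gives (a, f)(b, i, g)(c, e, j, d); the longest has length 4.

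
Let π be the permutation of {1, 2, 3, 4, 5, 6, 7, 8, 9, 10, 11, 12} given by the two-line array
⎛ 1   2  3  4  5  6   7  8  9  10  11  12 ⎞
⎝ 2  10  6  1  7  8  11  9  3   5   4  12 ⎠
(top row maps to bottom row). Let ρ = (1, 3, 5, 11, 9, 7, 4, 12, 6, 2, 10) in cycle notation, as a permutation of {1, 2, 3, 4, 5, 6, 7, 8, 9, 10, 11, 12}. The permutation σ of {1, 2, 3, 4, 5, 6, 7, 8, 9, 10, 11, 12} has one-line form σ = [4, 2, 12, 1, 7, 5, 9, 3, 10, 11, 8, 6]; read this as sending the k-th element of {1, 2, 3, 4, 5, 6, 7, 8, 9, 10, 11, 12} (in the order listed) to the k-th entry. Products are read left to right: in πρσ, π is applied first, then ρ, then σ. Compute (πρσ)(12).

5

(πρσ)(12) = σ(ρ(π(12))). π(12) = 12, then ρ(12) = 6, then σ(6) = 5, so the result is 5.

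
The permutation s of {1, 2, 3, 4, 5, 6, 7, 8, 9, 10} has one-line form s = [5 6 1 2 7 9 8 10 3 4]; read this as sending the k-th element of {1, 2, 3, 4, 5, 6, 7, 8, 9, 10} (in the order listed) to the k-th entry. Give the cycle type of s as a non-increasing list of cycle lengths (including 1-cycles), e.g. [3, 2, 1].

The disjoint cycles are (1 5 7 8 10 4 2 6 9 3), with lengths 10 in non-increasing order.

[10]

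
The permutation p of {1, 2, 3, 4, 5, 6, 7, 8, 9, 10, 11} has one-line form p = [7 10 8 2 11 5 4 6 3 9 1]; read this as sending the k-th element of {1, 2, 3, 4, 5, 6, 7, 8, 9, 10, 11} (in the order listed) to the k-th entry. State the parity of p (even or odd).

In disjoint-cycle form the cycle lengths are 11.
A cycle is odd iff its length is even; p has 0 even-length cycles, so sgn(p) = (−1)^0 and p is even.

even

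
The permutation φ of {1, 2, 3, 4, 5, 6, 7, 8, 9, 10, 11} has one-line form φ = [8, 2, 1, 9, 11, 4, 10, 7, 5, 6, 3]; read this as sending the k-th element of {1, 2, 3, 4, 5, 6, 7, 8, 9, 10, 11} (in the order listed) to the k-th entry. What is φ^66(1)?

Tracing 1 → 8 → … returns to 1 after 10 steps, so 1 lies in a 10-cycle (1, 8, 7, 10, 6, 4, 9, 5, 11, 3).
On a 10-cycle, φ^10 is the identity, so φ^66 = φ^6 there (66 ≡ 6 mod 10).
Advancing 6 steps from 1: 1 → 8 → 7 → 10 → 6 → 4 → 9.

9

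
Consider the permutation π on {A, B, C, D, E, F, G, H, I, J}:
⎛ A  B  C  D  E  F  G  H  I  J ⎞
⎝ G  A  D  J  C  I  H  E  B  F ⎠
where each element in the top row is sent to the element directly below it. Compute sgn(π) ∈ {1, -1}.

In disjoint-cycle form the cycle lengths are 10.
A cycle is odd iff its length is even; π has 1 even-length cycle, so sgn(π) = (−1)^1 and π is odd.

-1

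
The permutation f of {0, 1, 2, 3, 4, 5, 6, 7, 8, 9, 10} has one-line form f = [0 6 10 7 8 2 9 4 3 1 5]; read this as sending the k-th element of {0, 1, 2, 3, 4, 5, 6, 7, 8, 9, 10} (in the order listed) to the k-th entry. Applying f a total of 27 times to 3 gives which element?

Tracing 3 → 7 → … returns to 3 after 4 steps, so 3 lies in a 4-cycle (3 7 4 8).
Powers repeat with period 4 on this cycle, and 27 mod 4 = 3, so f^27(3) = f^3(3).
Advancing 3 steps from 3: 3 → 7 → 4 → 8.

8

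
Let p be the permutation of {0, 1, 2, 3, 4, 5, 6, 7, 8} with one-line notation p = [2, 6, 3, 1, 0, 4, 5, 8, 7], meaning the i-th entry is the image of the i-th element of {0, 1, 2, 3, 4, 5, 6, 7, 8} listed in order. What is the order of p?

14

Writing p as disjoint cycles, the cycle lengths are 7, 2.
The order of p is the least common multiple of its cycle lengths: lcm(7, 2) = 14.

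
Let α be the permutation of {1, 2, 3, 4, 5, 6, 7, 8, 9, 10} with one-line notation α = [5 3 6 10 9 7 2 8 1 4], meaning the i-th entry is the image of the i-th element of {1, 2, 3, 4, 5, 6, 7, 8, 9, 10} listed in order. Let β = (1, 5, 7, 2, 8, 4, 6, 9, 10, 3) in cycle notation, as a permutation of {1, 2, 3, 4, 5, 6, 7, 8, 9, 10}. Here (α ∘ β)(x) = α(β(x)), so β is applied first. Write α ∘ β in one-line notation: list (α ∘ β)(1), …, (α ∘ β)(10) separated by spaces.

Chase each element through β then α: 1 → 5 → 9; 2 → 8 → 8; 3 → 1 → 5; 4 → 6 → 7; 5 → 7 → 2; 6 → 9 → 1; 7 → 2 → 3; 8 → 4 → 10; 9 → 10 → 4; 10 → 3 → 6.
So α ∘ β in one-line form is 9 8 5 7 2 1 3 10 4 6.

9 8 5 7 2 1 3 10 4 6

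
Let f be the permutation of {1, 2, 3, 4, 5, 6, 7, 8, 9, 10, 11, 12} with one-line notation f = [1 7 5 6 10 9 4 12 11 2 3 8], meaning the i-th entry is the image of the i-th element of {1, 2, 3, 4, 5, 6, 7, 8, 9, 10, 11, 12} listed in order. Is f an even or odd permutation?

In disjoint-cycle form the cycle lengths are 9, 2, 1.
A cycle is odd iff its length is even; f has 1 even-length cycle, so sgn(f) = (−1)^1 and f is odd.

odd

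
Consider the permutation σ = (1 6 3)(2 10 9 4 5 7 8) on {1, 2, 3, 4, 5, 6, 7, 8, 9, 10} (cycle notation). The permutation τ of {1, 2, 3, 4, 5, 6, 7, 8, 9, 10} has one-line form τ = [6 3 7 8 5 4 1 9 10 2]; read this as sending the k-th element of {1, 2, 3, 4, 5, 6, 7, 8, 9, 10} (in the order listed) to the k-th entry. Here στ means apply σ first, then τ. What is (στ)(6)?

First apply σ: σ(6) = 3, then τ(3) = 7. Thus (στ)(6) = 7.

7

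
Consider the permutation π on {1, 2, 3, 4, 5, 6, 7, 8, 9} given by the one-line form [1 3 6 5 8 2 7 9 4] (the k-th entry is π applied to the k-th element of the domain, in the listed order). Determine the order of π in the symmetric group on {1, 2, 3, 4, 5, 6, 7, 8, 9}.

The disjoint-cycle form of π has cycle lengths 4, 3, 1, 1.
The order is lcm(4, 3) = 12.

12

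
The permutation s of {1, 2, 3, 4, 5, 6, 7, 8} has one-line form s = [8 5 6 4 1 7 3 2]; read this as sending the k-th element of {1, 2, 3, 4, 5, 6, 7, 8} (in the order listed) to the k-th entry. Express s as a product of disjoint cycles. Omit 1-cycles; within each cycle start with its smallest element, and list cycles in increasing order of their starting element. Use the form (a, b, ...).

Iterating s from 1 gives 1 → 8 → 2 → 5 → 1; that is the 4-cycle (1, 8, 2, 5).
Repeating from the next unused element and collecting all non-trivial cycles gives (1, 8, 2, 5)(3, 6, 7).

(1, 8, 2, 5)(3, 6, 7)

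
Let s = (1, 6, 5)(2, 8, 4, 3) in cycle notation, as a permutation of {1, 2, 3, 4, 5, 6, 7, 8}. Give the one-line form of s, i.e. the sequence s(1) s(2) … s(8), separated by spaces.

6 8 2 3 1 5 7 4

Image by image: 1↦6, 2↦8, 3↦2, 4↦3, 5↦1, 6↦5, 7↦7, 8↦4.
So the one-line form is 6 8 2 3 1 5 7 4.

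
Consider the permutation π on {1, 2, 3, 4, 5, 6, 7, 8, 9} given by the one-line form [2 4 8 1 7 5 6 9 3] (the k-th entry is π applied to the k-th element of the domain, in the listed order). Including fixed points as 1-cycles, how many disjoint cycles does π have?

3

The cycle decomposition is (1, 2, 4)(3, 8, 9)(5, 7, 6), which has 3 cycles (counting 1-cycles).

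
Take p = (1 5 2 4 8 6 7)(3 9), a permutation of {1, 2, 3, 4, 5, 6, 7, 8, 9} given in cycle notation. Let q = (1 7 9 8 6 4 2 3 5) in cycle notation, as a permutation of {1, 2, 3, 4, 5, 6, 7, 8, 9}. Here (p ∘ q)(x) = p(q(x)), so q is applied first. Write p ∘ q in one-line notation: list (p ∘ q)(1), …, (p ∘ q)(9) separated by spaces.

1 9 2 4 5 8 3 7 6

For each element, apply q then p: 1 → 7 → 1; 2 → 3 → 9; 3 → 5 → 2; 4 → 2 → 4; 5 → 1 → 5; 6 → 4 → 8; 7 → 9 → 3; 8 → 6 → 7; 9 → 8 → 6.
Collecting the images, p ∘ q = [1 9 2 4 5 8 3 7 6].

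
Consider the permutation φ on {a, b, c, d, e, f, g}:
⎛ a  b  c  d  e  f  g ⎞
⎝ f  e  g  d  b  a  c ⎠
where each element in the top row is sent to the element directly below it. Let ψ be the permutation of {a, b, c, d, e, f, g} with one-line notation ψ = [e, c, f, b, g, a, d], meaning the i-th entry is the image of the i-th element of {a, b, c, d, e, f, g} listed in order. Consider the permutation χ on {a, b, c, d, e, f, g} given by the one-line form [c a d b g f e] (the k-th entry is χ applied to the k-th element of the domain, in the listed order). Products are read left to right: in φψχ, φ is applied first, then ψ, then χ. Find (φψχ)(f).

g

(φψχ)(f) = χ(ψ(φ(f))). φ(f) = a, then ψ(a) = e, then χ(e) = g, so the result is g.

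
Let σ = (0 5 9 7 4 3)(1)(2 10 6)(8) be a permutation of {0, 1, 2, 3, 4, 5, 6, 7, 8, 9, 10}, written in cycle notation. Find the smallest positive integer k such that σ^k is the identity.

6

The cycle type of σ is (6, 3, 1, 1).
The order is lcm(6, 3) = 6.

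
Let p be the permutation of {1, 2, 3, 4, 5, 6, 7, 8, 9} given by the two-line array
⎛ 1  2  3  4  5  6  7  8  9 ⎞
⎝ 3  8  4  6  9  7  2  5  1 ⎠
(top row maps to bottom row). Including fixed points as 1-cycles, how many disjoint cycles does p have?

The cycle decomposition is (1 3 4 6 7 2 8 5 9), which has 1 cycle (counting 1-cycles).

1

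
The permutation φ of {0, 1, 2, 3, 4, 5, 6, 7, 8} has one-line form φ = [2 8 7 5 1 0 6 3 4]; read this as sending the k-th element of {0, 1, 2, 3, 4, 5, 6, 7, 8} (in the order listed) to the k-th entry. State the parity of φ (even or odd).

even

In disjoint-cycle form the cycle lengths are 5, 3, 1.
A cycle is odd iff its length is even; φ has 0 even-length cycles, so sgn(φ) = (−1)^0 and φ is even.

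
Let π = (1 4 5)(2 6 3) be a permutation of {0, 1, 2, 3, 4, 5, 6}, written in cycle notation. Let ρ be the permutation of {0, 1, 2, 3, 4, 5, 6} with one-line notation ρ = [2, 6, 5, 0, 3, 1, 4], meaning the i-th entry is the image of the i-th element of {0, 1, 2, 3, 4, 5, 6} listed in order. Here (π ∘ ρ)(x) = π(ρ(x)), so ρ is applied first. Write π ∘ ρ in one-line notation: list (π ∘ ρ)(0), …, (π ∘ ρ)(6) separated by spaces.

(π ∘ ρ)(x) = π(ρ(x)). Computing each image: π(ρ(0)) = π(2) = 6, π(ρ(1)) = π(6) = 3, π(ρ(2)) = π(5) = 1, π(ρ(3)) = π(0) = 0, π(ρ(4)) = π(3) = 2, π(ρ(5)) = π(1) = 4, π(ρ(6)) = π(4) = 5.
Hence π ∘ ρ = [6 3 1 0 2 4 5].

6 3 1 0 2 4 5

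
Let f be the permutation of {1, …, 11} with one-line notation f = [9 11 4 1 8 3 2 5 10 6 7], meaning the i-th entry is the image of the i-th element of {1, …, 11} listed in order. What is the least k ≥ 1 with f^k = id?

6

Decomposing into disjoint cycles gives cycle lengths 6, 3, 2.
The order is lcm(6, 3, 2) = 6.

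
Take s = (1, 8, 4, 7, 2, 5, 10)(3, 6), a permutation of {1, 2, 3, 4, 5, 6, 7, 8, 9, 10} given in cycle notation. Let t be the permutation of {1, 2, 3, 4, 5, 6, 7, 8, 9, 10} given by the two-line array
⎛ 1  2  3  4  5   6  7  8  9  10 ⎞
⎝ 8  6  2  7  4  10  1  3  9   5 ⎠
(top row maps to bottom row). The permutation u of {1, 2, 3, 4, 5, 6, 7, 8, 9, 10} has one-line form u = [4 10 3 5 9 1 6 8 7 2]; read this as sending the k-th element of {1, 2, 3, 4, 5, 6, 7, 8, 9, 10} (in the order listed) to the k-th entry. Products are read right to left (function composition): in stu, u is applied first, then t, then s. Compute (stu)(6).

4

Apply the permutations in order: u(6) = 1, then t(1) = 8, then s(8) = 4. So (stu)(6) = 4.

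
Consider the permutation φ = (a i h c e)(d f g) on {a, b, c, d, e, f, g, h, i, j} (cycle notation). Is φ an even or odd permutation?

even

The cycle lengths are 5, 3, 1, 1.
A cycle of length ℓ contributes ℓ−1 transpositions, so φ is a product of 4 + 2 = 6 transpositions — even.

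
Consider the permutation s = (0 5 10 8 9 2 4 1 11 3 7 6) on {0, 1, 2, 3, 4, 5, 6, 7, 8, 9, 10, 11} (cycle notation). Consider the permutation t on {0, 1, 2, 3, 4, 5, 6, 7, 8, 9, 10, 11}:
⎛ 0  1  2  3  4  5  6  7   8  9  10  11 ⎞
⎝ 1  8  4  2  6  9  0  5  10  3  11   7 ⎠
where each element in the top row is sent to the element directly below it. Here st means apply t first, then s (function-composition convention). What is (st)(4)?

0

t(4) = 6, then s(6) = 0; composing gives (st)(4) = 0.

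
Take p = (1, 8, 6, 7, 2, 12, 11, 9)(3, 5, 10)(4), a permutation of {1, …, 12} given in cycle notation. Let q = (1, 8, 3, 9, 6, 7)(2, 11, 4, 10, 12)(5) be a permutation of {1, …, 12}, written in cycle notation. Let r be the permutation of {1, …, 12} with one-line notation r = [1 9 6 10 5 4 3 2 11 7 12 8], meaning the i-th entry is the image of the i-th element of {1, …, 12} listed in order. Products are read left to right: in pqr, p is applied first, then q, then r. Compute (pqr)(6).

1

Chase 6: p(6) = 7; q(7) = 1; r(1) = 1. Hence (pqr)(6) = 1.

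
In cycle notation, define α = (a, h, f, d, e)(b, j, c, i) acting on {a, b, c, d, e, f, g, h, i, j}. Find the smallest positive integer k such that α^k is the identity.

20

The disjoint cycles have lengths 5, 4, 1.
Since disjoint cycles commute, ord(α) = lcm(5, 4) = 20.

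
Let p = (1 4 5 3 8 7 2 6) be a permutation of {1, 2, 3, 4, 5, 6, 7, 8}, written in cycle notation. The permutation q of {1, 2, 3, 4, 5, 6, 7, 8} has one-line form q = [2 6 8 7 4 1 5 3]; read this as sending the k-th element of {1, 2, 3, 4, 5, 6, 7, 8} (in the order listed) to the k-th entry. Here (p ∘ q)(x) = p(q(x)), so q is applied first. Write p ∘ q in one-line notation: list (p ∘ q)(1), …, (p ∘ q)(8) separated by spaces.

Chase each element through q then p: 1 → 2 → 6; 2 → 6 → 1; 3 → 8 → 7; 4 → 7 → 2; 5 → 4 → 5; 6 → 1 → 4; 7 → 5 → 3; 8 → 3 → 8.
Collecting the images, p ∘ q = [6 1 7 2 5 4 3 8].

6 1 7 2 5 4 3 8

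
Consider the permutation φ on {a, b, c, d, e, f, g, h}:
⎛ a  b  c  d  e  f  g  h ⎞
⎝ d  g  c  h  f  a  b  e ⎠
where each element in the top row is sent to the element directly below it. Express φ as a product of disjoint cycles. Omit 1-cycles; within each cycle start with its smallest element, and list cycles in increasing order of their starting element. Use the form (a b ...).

Iterating φ from a gives a → d → h → e → f → a; that is the 5-cycle (a d h e f).
Continuing from each remaining unvisited element yields (a d h e f)(b g).

(a d h e f)(b g)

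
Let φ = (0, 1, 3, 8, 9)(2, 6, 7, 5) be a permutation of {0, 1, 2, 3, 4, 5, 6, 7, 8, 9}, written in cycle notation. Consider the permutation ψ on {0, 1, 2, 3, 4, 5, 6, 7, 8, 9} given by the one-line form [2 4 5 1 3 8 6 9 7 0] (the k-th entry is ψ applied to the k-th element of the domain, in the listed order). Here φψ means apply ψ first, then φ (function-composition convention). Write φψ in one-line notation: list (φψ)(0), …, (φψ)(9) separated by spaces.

6 4 2 3 8 9 7 0 5 1

(φψ)(x) = φ(ψ(x)). Computing each image: φ(ψ(0)) = φ(2) = 6, φ(ψ(1)) = φ(4) = 4, φ(ψ(2)) = φ(5) = 2, φ(ψ(3)) = φ(1) = 3, φ(ψ(4)) = φ(3) = 8, φ(ψ(5)) = φ(8) = 9, φ(ψ(6)) = φ(6) = 7, φ(ψ(7)) = φ(9) = 0, φ(ψ(8)) = φ(7) = 5, φ(ψ(9)) = φ(0) = 1.
Hence φψ = [6 4 2 3 8 9 7 0 5 1].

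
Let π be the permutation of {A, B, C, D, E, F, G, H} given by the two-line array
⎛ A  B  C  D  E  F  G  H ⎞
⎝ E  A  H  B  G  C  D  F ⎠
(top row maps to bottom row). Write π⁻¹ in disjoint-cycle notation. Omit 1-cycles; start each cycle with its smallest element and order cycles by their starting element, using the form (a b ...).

(A B D G E)(C F H)

First write π in disjoint cycles: (A E G D B)(C H F).
Reversing each cycle (and rotating so the smallest element leads) gives π⁻¹ = (A B D G E)(C F H).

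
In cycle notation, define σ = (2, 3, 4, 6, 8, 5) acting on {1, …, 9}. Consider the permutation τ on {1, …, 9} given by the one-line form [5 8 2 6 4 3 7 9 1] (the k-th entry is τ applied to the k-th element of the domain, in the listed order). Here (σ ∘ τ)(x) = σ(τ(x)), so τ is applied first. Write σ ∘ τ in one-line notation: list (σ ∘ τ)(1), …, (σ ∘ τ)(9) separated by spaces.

(σ ∘ τ)(x) = σ(τ(x)). Computing each image: σ(τ(1)) = σ(5) = 2, σ(τ(2)) = σ(8) = 5, σ(τ(3)) = σ(2) = 3, σ(τ(4)) = σ(6) = 8, σ(τ(5)) = σ(4) = 6, σ(τ(6)) = σ(3) = 4, σ(τ(7)) = σ(7) = 7, σ(τ(8)) = σ(9) = 9, σ(τ(9)) = σ(1) = 1.
Hence σ ∘ τ = [2 5 3 8 6 4 7 9 1].

2 5 3 8 6 4 7 9 1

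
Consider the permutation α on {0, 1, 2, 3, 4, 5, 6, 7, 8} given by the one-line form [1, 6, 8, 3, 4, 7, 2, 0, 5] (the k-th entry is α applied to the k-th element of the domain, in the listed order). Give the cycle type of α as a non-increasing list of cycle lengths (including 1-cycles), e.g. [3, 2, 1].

The disjoint cycles are (0 1 6 2 8 5 7)(3)(4), with lengths 7, 1, 1 in non-increasing order.

[7, 1, 1]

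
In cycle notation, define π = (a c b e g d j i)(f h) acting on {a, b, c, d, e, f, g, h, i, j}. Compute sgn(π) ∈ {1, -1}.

1

The cycle lengths are 8, 2.
A cycle of length ℓ contributes ℓ−1 transpositions, so π is a product of 7 + 1 = 8 transpositions — even.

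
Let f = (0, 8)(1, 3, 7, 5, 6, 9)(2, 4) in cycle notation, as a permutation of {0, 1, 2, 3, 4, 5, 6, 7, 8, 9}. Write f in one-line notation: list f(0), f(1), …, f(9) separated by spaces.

Image by image: 0↦8, 1↦3, 2↦4, 3↦7, 4↦2, 5↦6, 6↦9, 7↦5, 8↦0, 9↦1.
Listing these in domain order gives 8 3 4 7 2 6 9 5 0 1.

8 3 4 7 2 6 9 5 0 1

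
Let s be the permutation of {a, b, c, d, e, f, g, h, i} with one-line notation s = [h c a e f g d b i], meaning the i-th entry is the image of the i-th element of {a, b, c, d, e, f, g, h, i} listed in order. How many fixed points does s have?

1

The fixed points (elements with s(x) = x) are {i}, so there is 1.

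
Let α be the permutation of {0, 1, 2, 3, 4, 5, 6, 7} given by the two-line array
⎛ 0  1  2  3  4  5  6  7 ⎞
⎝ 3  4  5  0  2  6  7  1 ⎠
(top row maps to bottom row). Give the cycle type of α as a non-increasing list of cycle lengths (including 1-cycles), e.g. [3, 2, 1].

The disjoint cycles are (0, 3)(1, 4, 2, 5, 6, 7), with lengths 6, 2 in non-increasing order.

[6, 2]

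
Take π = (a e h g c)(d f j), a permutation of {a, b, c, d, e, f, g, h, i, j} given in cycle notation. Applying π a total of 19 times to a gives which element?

a lies in the 5-cycle (a e h g c).
On a 5-cycle, π^5 is the identity, so π^19 = π^4 there (19 ≡ 4 mod 5).
Advancing 4 steps from a: a → e → h → g → c.

c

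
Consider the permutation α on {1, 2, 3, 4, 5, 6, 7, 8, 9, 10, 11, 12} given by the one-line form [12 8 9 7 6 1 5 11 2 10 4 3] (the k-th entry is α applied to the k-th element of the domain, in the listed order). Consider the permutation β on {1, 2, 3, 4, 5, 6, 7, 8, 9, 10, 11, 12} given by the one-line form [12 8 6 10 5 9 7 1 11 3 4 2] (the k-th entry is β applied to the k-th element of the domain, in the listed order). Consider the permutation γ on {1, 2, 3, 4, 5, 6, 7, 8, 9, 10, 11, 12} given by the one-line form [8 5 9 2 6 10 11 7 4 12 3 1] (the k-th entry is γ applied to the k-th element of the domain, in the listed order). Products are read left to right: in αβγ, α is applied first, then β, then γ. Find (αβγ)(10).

9

Apply the permutations in order: α(10) = 10, then β(10) = 3, then γ(3) = 9. So (αβγ)(10) = 9.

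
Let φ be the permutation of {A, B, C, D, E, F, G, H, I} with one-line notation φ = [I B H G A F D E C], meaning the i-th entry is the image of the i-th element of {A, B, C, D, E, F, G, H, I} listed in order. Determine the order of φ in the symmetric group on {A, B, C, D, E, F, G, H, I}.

Decomposing into disjoint cycles gives cycle lengths 5, 2, 1, 1.
The order of φ is the least common multiple of its cycle lengths: lcm(5, 2) = 10.

10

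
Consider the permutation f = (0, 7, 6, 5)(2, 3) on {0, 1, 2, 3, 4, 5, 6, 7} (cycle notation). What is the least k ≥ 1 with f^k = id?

The cycle type of f is (4, 2, 1, 1).
Since disjoint cycles commute, ord(f) = lcm(4, 2) = 4.

4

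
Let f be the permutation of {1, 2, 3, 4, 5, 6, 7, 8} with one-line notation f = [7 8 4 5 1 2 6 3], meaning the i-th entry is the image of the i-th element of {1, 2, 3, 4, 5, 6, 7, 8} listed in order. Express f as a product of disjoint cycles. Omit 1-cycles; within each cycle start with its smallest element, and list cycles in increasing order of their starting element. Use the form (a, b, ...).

Iterating f from 1 gives 1 → 7 → 6 → 2 → 8 → 3 → 4 → 5 → 1; that is the 8-cycle (1, 7, 6, 2, 8, 3, 4, 5).
Continuing from each remaining unvisited element yields (1, 7, 6, 2, 8, 3, 4, 5).

(1, 7, 6, 2, 8, 3, 4, 5)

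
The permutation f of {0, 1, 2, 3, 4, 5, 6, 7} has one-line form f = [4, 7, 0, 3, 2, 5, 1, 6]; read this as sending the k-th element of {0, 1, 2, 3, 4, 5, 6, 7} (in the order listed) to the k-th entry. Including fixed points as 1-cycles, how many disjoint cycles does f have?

4

The cycle decomposition is (0 4 2)(1 7 6)(3)(5), which has 4 cycles (counting 1-cycles).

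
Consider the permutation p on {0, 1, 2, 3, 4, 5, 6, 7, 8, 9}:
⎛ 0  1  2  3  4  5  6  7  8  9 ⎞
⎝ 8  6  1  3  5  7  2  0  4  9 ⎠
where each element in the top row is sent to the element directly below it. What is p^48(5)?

Tracing 5 → 7 → … returns to 5 after 5 steps, so 5 lies in a 5-cycle (0 8 4 5 7).
Powers repeat with period 5 on this cycle, and 48 mod 5 = 3, so p^48(5) = p^3(5).
Advancing 3 steps from 5: 5 → 7 → 0 → 8.

8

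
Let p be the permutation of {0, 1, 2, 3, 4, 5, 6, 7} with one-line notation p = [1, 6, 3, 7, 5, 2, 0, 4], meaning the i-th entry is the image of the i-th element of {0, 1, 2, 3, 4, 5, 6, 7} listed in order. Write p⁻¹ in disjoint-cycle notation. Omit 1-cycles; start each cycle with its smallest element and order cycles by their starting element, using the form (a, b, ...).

The cycle decomposition of p is (0, 1, 6)(2, 3, 7, 4, 5).
The inverse reverses every cycle; in canonical form, p⁻¹ = (0, 6, 1)(2, 5, 4, 7, 3).

(0, 6, 1)(2, 5, 4, 7, 3)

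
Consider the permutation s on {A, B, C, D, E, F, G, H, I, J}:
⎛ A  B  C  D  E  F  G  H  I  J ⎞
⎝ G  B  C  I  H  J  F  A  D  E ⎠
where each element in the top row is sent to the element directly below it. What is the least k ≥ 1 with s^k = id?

Writing s as disjoint cycles, the cycle lengths are 6, 2, 1, 1.
The order is lcm(6, 2) = 6.

6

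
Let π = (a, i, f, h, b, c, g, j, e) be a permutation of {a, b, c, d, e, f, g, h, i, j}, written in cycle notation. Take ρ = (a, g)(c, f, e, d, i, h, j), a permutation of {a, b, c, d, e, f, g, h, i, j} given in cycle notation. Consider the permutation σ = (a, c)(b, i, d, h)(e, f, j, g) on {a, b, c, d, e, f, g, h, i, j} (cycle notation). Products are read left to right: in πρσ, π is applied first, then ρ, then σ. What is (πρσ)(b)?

Chase b: π(b) = c; ρ(c) = f; σ(f) = j. Hence (πρσ)(b) = j.

j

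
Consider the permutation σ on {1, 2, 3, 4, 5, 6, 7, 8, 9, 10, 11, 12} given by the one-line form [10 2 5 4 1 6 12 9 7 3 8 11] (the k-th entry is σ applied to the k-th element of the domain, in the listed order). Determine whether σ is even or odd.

odd

In disjoint-cycle form the cycle lengths are 5, 4, 1, 1, 1.
A cycle is odd iff its length is even; σ has 1 even-length cycle, so sgn(σ) = (−1)^1 and σ is odd.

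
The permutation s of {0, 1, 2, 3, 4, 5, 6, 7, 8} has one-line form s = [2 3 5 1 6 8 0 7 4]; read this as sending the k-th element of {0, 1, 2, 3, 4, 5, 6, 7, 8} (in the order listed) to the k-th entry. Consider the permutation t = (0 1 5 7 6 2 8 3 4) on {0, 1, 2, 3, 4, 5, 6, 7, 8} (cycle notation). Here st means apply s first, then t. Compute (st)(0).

First apply s: s(0) = 2, then t(2) = 8. Thus (st)(0) = 8.

8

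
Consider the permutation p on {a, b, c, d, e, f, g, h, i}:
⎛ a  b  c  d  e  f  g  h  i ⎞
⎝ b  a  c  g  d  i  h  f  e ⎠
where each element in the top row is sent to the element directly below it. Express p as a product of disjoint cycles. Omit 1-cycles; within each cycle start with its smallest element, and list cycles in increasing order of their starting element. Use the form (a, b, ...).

Iterating p from a gives a → b → a; that is the 2-cycle (a, b).
Continuing from each remaining unvisited element yields (a, b)(d, g, h, f, i, e).

(a, b)(d, g, h, f, i, e)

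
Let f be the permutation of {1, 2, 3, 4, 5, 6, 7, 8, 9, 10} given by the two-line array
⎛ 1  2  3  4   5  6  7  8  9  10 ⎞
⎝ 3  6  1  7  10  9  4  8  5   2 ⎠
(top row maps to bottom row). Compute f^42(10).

6

Tracing 10 → 2 → … returns to 10 after 5 steps, so 10 lies in a 5-cycle (2 6 9 5 10).
Powers repeat with period 5 on this cycle, and 42 mod 5 = 2, so f^42(10) = f^2(10).
Stepping 2 places around the cycle: 10 → 2 → 6.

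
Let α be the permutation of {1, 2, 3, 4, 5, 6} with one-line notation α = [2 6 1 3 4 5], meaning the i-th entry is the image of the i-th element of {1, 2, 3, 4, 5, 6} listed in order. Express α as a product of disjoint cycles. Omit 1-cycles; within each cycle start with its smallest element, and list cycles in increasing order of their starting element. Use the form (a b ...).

(1 2 6 5 4 3)

Iterating α from 1 gives 1 → 2 → 6 → 5 → 4 → 3 → 1; that is the 6-cycle (1 2 6 5 4 3).
Continuing from each remaining unvisited element yields (1 2 6 5 4 3).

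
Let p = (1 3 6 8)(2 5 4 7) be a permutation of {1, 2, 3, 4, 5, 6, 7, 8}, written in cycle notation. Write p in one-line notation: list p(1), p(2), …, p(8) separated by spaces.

Reading each image from the cycles: 1↦3, 2↦5, 3↦6, 4↦7, 5↦4, 6↦8, 7↦2, 8↦1.
So the one-line form is 3 5 6 7 4 8 2 1.

3 5 6 7 4 8 2 1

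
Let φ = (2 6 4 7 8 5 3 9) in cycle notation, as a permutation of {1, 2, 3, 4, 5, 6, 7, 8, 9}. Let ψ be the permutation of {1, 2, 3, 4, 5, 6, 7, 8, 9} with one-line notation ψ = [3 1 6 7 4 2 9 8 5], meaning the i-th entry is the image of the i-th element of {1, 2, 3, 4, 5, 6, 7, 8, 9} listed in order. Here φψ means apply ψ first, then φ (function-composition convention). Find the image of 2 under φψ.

1

First apply ψ: ψ(2) = 1, then φ(1) = 1. Thus (φψ)(2) = 1.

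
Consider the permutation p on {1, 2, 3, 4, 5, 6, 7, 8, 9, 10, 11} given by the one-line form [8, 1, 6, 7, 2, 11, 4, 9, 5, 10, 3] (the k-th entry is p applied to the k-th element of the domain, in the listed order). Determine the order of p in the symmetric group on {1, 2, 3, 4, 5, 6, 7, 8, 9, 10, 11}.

Writing p as disjoint cycles, the cycle lengths are 5, 3, 2, 1.
The order is lcm(5, 3, 2) = 30.

30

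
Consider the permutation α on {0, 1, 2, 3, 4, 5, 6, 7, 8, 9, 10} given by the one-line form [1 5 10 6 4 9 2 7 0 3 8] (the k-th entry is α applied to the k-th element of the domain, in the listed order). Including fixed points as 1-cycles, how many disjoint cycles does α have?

3

The cycle decomposition is (0 1 5 9 3 6 2 10 8)(4)(7), which has 3 cycles (counting 1-cycles).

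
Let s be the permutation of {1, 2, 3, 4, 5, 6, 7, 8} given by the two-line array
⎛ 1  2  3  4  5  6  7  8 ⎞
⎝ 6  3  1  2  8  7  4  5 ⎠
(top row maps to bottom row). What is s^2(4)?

3

Tracing 4 → 2 → … returns to 4 after 6 steps, so 4 lies in a 6-cycle (1, 6, 7, 4, 2, 3).
Stepping 2 places around the cycle: 4 → 2 → 3.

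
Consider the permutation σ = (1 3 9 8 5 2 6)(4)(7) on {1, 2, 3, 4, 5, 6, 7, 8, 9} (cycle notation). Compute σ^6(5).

5 lies in the 7-cycle (1 3 9 8 5 2 6).
Advancing 6 steps from 5: 5 → 2 → 6 → 1 → 3 → 9 → 8.

8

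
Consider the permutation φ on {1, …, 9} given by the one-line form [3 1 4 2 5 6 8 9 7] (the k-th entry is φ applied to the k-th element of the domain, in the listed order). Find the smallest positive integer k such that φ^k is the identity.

Decomposing into disjoint cycles gives cycle lengths 4, 3, 1, 1.
Since disjoint cycles commute, ord(φ) = lcm(4, 3) = 12.

12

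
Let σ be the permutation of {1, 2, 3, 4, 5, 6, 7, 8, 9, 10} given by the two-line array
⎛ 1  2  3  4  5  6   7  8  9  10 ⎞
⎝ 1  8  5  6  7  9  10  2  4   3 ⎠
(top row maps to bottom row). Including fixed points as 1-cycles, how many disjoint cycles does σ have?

4

The cycle decomposition is (1)(2, 8)(3, 5, 7, 10)(4, 6, 9), which has 4 cycles (counting 1-cycles).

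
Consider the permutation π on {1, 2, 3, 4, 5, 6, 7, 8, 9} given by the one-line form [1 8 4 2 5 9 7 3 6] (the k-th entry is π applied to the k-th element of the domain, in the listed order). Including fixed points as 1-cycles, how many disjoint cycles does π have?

The cycle decomposition is (1)(2 8 3 4)(5)(6 9)(7), which has 5 cycles (counting 1-cycles).

5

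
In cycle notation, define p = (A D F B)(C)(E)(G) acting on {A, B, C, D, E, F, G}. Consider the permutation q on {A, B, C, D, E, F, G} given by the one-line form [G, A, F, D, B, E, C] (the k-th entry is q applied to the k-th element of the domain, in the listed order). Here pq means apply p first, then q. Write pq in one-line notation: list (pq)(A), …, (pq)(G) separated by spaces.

D G F E B A C

(pq)(x) = q(p(x)). Computing each image: q(p(A)) = q(D) = D, q(p(B)) = q(A) = G, q(p(C)) = q(C) = F, q(p(D)) = q(F) = E, q(p(E)) = q(E) = B, q(p(F)) = q(B) = A, q(p(G)) = q(G) = C.
Hence pq = [D G F E B A C].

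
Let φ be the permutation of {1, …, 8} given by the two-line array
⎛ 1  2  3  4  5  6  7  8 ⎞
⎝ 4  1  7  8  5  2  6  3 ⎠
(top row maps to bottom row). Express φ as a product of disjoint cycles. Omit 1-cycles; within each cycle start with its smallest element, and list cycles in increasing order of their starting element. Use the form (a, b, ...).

Iterating φ from 1 gives 1 → 4 → 8 → 3 → 7 → 6 → 2 → 1; that is the 7-cycle (1, 4, 8, 3, 7, 6, 2).
Continuing from each remaining unvisited element yields (1, 4, 8, 3, 7, 6, 2).

(1, 4, 8, 3, 7, 6, 2)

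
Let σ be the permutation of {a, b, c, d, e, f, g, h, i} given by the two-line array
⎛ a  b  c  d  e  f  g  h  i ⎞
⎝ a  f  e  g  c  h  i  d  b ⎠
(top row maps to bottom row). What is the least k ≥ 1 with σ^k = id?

6

The disjoint-cycle form of σ has cycle lengths 6, 2, 1.
Since disjoint cycles commute, ord(σ) = lcm(6, 2) = 6.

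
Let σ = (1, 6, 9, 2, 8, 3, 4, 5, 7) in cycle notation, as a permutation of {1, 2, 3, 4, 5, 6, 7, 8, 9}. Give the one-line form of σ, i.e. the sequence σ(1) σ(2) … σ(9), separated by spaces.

6 8 4 5 7 9 1 3 2

Image by image: 1↦6, 2↦8, 3↦4, 4↦5, 5↦7, 6↦9, 7↦1, 8↦3, 9↦2.
So the one-line form is 6 8 4 5 7 9 1 3 2.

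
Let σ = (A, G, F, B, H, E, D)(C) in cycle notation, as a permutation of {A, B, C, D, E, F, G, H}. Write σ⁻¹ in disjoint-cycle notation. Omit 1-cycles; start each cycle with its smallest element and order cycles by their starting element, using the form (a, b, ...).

Inverting a permutation written in cycle notation just reverses the order within every cycle.
After reversing and putting each cycle's least element first, σ⁻¹ = (A, D, E, H, B, F, G).

(A, D, E, H, B, F, G)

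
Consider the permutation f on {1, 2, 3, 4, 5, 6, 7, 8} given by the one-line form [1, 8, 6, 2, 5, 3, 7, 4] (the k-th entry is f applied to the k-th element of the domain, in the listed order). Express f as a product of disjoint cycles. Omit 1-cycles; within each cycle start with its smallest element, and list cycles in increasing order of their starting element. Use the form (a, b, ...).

(2, 8, 4)(3, 6)

From 2: 2 → 8 → 4 → 2, closing the cycle (2, 8, 4).
Repeating from the next unused element and collecting all non-trivial cycles gives (2, 8, 4)(3, 6).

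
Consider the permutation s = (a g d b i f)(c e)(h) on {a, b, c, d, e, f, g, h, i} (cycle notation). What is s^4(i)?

d

i lies in the 6-cycle (a g d b i f).
Advancing 4 steps from i: i → f → a → g → d.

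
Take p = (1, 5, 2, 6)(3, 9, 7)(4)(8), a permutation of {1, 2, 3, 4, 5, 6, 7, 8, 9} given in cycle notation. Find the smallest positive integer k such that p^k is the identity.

12

The disjoint cycles have lengths 4, 3, 1, 1.
Since disjoint cycles commute, ord(p) = lcm(4, 3) = 12.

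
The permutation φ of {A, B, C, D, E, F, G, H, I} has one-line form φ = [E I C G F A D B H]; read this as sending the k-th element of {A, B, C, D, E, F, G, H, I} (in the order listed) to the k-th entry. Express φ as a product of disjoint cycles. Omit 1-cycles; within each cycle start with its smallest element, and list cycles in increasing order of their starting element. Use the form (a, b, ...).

Start at A and follow images: A → E → F → A, giving the cycle (A, E, F).
Repeating from the next unused element and collecting all non-trivial cycles gives (A, E, F)(B, I, H)(D, G).

(A, E, F)(B, I, H)(D, G)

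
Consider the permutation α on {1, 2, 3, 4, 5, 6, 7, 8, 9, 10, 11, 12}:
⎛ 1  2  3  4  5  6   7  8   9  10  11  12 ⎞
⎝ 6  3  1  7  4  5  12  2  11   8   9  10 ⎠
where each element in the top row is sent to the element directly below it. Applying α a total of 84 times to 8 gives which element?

6

Tracing 8 → 2 → … returns to 8 after 10 steps, so 8 lies in a 10-cycle (1 6 5 4 7 12 10 8 2 3).
Powers repeat with period 10 on this cycle, and 84 mod 10 = 4, so α^84(8) = α^4(8).
Stepping 4 places around the cycle: 8 → 2 → 3 → 1 → 6.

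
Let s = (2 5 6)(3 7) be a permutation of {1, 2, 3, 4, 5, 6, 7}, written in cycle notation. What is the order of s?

6

The cycle type of s is (3, 2, 1, 1).
The order of s is the least common multiple of its cycle lengths: lcm(3, 2) = 6.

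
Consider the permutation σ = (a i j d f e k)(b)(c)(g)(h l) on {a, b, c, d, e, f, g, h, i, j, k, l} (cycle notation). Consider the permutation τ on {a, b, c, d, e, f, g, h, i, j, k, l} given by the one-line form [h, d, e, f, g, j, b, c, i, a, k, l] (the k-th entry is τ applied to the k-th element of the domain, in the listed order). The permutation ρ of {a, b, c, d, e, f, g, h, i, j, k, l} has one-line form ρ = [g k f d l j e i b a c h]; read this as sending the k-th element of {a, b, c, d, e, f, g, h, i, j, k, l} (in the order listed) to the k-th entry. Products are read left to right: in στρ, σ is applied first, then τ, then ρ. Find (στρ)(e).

c

Chase e: σ(e) = k; τ(k) = k; ρ(k) = c. Hence (στρ)(e) = c.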